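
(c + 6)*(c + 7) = c^2 + 13*c + 42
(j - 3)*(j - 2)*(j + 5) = j^3 - 19*j + 30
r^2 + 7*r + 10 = (r + 2)*(r + 5)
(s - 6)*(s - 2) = s^2 - 8*s + 12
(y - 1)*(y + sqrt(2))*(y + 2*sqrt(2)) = y^3 - y^2 + 3*sqrt(2)*y^2 - 3*sqrt(2)*y + 4*y - 4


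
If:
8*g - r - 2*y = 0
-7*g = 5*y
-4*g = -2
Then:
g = 1/2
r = 27/5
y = -7/10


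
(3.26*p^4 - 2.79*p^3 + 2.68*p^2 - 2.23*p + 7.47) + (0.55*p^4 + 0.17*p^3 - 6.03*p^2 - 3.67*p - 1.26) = 3.81*p^4 - 2.62*p^3 - 3.35*p^2 - 5.9*p + 6.21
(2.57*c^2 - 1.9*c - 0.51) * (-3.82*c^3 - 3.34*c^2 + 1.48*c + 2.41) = -9.8174*c^5 - 1.3258*c^4 + 12.0978*c^3 + 5.0851*c^2 - 5.3338*c - 1.2291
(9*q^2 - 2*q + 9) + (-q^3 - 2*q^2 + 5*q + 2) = -q^3 + 7*q^2 + 3*q + 11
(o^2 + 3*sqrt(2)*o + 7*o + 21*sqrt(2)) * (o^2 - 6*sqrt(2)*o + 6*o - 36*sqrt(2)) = o^4 - 3*sqrt(2)*o^3 + 13*o^3 - 39*sqrt(2)*o^2 + 6*o^2 - 468*o - 126*sqrt(2)*o - 1512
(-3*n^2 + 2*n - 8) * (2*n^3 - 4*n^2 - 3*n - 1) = -6*n^5 + 16*n^4 - 15*n^3 + 29*n^2 + 22*n + 8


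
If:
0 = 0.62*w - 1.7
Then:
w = 2.74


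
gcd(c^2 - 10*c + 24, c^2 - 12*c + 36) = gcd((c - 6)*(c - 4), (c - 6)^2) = c - 6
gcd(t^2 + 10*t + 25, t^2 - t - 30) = t + 5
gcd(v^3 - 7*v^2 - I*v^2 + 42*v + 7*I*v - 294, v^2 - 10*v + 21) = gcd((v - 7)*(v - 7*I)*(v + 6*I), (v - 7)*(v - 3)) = v - 7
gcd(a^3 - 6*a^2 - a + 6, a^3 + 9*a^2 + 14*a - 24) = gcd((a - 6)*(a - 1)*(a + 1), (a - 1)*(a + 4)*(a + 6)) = a - 1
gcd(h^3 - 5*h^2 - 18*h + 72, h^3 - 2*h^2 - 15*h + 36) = h^2 + h - 12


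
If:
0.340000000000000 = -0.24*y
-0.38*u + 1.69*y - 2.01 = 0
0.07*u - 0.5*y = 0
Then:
No Solution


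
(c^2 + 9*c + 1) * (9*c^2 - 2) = 9*c^4 + 81*c^3 + 7*c^2 - 18*c - 2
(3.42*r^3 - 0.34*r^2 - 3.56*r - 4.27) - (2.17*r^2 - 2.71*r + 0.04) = 3.42*r^3 - 2.51*r^2 - 0.85*r - 4.31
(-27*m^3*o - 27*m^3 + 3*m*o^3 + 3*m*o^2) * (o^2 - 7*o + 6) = -27*m^3*o^3 + 162*m^3*o^2 + 27*m^3*o - 162*m^3 + 3*m*o^5 - 18*m*o^4 - 3*m*o^3 + 18*m*o^2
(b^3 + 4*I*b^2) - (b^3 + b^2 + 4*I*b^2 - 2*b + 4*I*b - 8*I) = -b^2 + 2*b - 4*I*b + 8*I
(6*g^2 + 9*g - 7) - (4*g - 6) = 6*g^2 + 5*g - 1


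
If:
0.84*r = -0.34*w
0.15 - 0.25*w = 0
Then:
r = -0.24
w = 0.60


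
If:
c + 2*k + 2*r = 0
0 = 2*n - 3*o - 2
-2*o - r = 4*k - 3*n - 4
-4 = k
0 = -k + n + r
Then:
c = -3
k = -4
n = -19/2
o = -7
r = 11/2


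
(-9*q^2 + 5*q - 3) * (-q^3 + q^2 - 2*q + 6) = 9*q^5 - 14*q^4 + 26*q^3 - 67*q^2 + 36*q - 18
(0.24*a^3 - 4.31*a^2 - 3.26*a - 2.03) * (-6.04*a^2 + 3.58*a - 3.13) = -1.4496*a^5 + 26.8916*a^4 + 3.5094*a^3 + 14.0807*a^2 + 2.9364*a + 6.3539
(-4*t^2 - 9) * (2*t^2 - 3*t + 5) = -8*t^4 + 12*t^3 - 38*t^2 + 27*t - 45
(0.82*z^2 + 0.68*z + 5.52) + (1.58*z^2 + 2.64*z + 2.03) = 2.4*z^2 + 3.32*z + 7.55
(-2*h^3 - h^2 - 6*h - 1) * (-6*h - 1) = 12*h^4 + 8*h^3 + 37*h^2 + 12*h + 1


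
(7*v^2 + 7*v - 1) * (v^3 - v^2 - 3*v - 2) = 7*v^5 - 29*v^3 - 34*v^2 - 11*v + 2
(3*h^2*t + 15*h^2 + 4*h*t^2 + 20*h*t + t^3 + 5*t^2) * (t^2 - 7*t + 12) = 3*h^2*t^3 - 6*h^2*t^2 - 69*h^2*t + 180*h^2 + 4*h*t^4 - 8*h*t^3 - 92*h*t^2 + 240*h*t + t^5 - 2*t^4 - 23*t^3 + 60*t^2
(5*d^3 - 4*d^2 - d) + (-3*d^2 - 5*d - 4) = 5*d^3 - 7*d^2 - 6*d - 4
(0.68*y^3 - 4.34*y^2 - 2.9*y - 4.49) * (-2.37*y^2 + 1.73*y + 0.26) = -1.6116*y^5 + 11.4622*y^4 - 0.458399999999999*y^3 + 4.4959*y^2 - 8.5217*y - 1.1674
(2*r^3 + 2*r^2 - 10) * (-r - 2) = -2*r^4 - 6*r^3 - 4*r^2 + 10*r + 20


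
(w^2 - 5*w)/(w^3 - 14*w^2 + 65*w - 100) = w/(w^2 - 9*w + 20)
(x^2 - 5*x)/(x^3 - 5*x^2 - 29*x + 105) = x*(x - 5)/(x^3 - 5*x^2 - 29*x + 105)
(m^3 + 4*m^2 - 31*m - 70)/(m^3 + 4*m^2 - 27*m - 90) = (m^2 + 9*m + 14)/(m^2 + 9*m + 18)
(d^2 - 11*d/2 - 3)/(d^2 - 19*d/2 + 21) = (2*d + 1)/(2*d - 7)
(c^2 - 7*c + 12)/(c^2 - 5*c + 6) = (c - 4)/(c - 2)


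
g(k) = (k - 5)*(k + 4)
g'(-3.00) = -7.00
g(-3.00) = -8.00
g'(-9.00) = -19.00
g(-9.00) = 70.00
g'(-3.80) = -8.60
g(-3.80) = -1.76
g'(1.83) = 2.66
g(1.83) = -18.48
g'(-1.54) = -4.08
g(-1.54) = -16.09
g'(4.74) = 8.48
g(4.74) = -2.27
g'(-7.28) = -15.56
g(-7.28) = 40.28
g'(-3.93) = -8.86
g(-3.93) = -0.63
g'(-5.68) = -12.36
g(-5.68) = 17.94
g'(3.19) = 5.38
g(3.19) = -13.01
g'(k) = 2*k - 1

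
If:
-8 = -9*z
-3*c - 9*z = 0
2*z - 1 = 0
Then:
No Solution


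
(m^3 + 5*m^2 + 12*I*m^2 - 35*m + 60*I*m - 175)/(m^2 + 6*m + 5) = (m^2 + 12*I*m - 35)/(m + 1)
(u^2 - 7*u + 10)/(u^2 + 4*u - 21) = (u^2 - 7*u + 10)/(u^2 + 4*u - 21)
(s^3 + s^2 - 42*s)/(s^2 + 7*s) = s - 6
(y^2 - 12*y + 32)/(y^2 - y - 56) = (y - 4)/(y + 7)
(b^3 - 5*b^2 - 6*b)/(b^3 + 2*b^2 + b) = (b - 6)/(b + 1)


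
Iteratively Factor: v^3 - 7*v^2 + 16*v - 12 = (v - 2)*(v^2 - 5*v + 6) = (v - 3)*(v - 2)*(v - 2)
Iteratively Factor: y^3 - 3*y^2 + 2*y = (y - 1)*(y^2 - 2*y) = (y - 2)*(y - 1)*(y)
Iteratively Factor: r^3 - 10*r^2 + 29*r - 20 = (r - 4)*(r^2 - 6*r + 5) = (r - 5)*(r - 4)*(r - 1)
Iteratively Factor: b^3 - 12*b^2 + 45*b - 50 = (b - 5)*(b^2 - 7*b + 10) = (b - 5)^2*(b - 2)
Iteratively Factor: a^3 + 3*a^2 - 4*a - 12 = (a + 3)*(a^2 - 4) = (a + 2)*(a + 3)*(a - 2)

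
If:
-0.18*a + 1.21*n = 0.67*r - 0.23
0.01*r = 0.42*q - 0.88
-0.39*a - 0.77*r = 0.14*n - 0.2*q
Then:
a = 1.08478700271096 - 2.05137416060772*r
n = 0.248555909992241*r - 0.0287093714975429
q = 0.0238095238095238*r + 2.0952380952381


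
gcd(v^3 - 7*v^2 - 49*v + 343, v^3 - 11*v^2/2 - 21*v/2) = v - 7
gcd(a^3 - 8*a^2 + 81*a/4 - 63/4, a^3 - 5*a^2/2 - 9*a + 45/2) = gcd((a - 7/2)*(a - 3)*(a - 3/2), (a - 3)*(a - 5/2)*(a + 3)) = a - 3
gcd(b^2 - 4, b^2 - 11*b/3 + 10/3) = b - 2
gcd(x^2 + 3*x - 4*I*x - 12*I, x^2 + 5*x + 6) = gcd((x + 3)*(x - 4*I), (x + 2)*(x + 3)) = x + 3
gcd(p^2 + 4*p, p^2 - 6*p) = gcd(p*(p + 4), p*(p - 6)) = p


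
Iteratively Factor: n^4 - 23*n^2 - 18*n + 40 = (n + 2)*(n^3 - 2*n^2 - 19*n + 20) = (n - 5)*(n + 2)*(n^2 + 3*n - 4) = (n - 5)*(n + 2)*(n + 4)*(n - 1)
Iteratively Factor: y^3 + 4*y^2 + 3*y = (y)*(y^2 + 4*y + 3) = y*(y + 1)*(y + 3)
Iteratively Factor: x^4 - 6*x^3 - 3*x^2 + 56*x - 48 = (x - 4)*(x^3 - 2*x^2 - 11*x + 12) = (x - 4)*(x + 3)*(x^2 - 5*x + 4) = (x - 4)*(x - 1)*(x + 3)*(x - 4)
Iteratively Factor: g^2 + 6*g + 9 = (g + 3)*(g + 3)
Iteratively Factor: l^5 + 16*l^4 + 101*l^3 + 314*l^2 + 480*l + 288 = (l + 3)*(l^4 + 13*l^3 + 62*l^2 + 128*l + 96) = (l + 3)*(l + 4)*(l^3 + 9*l^2 + 26*l + 24) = (l + 3)*(l + 4)^2*(l^2 + 5*l + 6) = (l + 2)*(l + 3)*(l + 4)^2*(l + 3)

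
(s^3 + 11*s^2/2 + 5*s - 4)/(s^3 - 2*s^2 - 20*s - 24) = (s^2 + 7*s/2 - 2)/(s^2 - 4*s - 12)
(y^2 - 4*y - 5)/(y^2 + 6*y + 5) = (y - 5)/(y + 5)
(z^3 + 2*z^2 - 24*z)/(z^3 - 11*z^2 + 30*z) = (z^2 + 2*z - 24)/(z^2 - 11*z + 30)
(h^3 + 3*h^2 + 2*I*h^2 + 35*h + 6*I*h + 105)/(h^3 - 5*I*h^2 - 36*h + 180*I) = (h^2 + h*(3 + 7*I) + 21*I)/(h^2 - 36)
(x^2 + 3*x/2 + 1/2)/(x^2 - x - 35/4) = 2*(2*x^2 + 3*x + 1)/(4*x^2 - 4*x - 35)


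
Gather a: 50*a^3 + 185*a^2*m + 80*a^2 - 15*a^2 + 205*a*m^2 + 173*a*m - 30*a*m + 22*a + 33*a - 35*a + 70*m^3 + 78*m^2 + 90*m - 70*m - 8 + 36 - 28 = 50*a^3 + a^2*(185*m + 65) + a*(205*m^2 + 143*m + 20) + 70*m^3 + 78*m^2 + 20*m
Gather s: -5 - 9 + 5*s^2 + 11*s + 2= 5*s^2 + 11*s - 12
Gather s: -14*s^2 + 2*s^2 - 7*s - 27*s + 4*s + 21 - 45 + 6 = -12*s^2 - 30*s - 18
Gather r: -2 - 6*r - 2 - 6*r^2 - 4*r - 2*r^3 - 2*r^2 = -2*r^3 - 8*r^2 - 10*r - 4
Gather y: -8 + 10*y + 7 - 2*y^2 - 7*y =-2*y^2 + 3*y - 1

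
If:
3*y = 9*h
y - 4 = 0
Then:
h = 4/3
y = 4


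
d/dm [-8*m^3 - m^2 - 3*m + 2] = -24*m^2 - 2*m - 3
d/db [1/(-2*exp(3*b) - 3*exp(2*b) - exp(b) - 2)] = (6*exp(2*b) + 6*exp(b) + 1)*exp(b)/(2*exp(3*b) + 3*exp(2*b) + exp(b) + 2)^2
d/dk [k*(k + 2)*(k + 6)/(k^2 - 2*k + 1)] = (k^3 - 3*k^2 - 28*k - 12)/(k^3 - 3*k^2 + 3*k - 1)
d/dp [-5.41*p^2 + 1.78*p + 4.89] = 1.78 - 10.82*p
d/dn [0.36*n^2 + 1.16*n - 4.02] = 0.72*n + 1.16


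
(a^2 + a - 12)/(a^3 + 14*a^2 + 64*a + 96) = (a - 3)/(a^2 + 10*a + 24)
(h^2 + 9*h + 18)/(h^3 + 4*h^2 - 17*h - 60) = (h + 6)/(h^2 + h - 20)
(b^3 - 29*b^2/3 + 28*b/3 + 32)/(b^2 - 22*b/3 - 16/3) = (3*b^2 - 5*b - 12)/(3*b + 2)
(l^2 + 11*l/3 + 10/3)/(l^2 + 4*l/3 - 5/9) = 3*(l + 2)/(3*l - 1)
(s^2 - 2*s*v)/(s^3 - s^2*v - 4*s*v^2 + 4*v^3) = s/(s^2 + s*v - 2*v^2)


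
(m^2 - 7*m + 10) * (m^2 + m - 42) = m^4 - 6*m^3 - 39*m^2 + 304*m - 420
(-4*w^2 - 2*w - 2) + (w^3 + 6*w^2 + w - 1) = w^3 + 2*w^2 - w - 3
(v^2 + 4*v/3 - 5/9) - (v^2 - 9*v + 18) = 31*v/3 - 167/9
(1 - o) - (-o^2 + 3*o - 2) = o^2 - 4*o + 3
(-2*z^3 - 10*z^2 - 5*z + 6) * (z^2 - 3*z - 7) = -2*z^5 - 4*z^4 + 39*z^3 + 91*z^2 + 17*z - 42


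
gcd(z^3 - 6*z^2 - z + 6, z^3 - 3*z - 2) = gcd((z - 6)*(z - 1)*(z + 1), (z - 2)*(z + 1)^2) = z + 1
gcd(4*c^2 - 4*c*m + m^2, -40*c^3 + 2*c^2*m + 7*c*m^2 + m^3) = 2*c - m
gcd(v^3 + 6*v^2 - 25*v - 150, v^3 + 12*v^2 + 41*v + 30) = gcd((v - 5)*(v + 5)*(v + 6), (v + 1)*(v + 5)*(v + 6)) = v^2 + 11*v + 30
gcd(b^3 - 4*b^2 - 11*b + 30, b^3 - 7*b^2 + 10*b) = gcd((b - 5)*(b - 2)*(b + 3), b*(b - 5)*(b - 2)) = b^2 - 7*b + 10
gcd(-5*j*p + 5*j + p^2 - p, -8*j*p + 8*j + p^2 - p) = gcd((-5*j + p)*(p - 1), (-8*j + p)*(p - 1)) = p - 1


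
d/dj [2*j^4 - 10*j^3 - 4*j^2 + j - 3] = 8*j^3 - 30*j^2 - 8*j + 1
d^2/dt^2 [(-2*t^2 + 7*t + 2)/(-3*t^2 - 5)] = 2*(-63*t^3 - 144*t^2 + 315*t + 80)/(27*t^6 + 135*t^4 + 225*t^2 + 125)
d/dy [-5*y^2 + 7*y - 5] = 7 - 10*y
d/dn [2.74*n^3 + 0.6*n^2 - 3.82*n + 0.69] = 8.22*n^2 + 1.2*n - 3.82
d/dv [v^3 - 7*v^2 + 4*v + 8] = 3*v^2 - 14*v + 4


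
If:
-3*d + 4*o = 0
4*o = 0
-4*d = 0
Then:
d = 0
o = 0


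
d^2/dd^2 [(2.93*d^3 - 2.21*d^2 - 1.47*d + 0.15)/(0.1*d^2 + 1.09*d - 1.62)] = (2.77555756156289e-17*d^5 + 8.88178419700125e-16*d^4 + 8.363966*d^3 - 33.181884*d^2 + 44.806212*d - 16.38627)/(0.001*d^6 + 0.0327*d^5 + 0.30783*d^4 + 0.235549*d^3 - 4.986846*d^2 + 8.581788*d - 4.251528)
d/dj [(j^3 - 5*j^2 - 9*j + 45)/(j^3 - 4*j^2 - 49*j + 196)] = (j^4 - 80*j^3 + 662*j^2 - 1600*j + 441)/(j^6 - 8*j^5 - 82*j^4 + 784*j^3 + 833*j^2 - 19208*j + 38416)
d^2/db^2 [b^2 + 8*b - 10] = 2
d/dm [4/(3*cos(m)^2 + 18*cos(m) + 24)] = 8*(cos(m) + 3)*sin(m)/(3*(cos(m)^2 + 6*cos(m) + 8)^2)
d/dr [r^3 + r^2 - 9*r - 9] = 3*r^2 + 2*r - 9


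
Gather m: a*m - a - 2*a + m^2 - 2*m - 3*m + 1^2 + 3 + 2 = -3*a + m^2 + m*(a - 5) + 6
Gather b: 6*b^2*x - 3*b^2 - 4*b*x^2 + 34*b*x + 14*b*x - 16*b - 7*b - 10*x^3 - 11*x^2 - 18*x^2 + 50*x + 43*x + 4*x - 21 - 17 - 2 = b^2*(6*x - 3) + b*(-4*x^2 + 48*x - 23) - 10*x^3 - 29*x^2 + 97*x - 40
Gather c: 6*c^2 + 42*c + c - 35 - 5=6*c^2 + 43*c - 40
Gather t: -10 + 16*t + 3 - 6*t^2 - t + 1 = -6*t^2 + 15*t - 6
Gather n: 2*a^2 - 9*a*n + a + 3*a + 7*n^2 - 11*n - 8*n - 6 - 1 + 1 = 2*a^2 + 4*a + 7*n^2 + n*(-9*a - 19) - 6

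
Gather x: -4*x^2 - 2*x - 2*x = -4*x^2 - 4*x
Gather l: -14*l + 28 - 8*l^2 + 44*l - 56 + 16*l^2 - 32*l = 8*l^2 - 2*l - 28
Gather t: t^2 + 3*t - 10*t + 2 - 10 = t^2 - 7*t - 8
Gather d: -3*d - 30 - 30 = -3*d - 60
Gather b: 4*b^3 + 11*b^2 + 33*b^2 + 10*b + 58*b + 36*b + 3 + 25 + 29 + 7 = 4*b^3 + 44*b^2 + 104*b + 64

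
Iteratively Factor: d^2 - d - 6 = (d - 3)*(d + 2)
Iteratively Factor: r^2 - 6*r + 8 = (r - 4)*(r - 2)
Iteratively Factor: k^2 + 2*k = (k)*(k + 2)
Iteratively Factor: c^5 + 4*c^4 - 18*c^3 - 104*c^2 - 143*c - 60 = (c - 5)*(c^4 + 9*c^3 + 27*c^2 + 31*c + 12) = (c - 5)*(c + 4)*(c^3 + 5*c^2 + 7*c + 3) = (c - 5)*(c + 3)*(c + 4)*(c^2 + 2*c + 1) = (c - 5)*(c + 1)*(c + 3)*(c + 4)*(c + 1)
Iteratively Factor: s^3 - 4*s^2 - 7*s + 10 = (s - 5)*(s^2 + s - 2) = (s - 5)*(s - 1)*(s + 2)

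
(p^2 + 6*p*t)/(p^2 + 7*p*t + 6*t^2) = p/(p + t)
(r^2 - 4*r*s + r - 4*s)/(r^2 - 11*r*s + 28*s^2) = (r + 1)/(r - 7*s)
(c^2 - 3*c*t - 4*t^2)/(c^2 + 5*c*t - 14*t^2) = (c^2 - 3*c*t - 4*t^2)/(c^2 + 5*c*t - 14*t^2)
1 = 1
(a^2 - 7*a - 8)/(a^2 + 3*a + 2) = (a - 8)/(a + 2)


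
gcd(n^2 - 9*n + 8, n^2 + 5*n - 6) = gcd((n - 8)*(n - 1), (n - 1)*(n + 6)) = n - 1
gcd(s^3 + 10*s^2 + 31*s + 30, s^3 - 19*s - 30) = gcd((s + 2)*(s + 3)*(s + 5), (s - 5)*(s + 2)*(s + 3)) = s^2 + 5*s + 6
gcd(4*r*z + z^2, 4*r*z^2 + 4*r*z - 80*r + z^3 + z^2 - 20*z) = 4*r + z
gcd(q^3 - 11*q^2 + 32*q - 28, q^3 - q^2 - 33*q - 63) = q - 7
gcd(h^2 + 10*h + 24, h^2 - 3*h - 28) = h + 4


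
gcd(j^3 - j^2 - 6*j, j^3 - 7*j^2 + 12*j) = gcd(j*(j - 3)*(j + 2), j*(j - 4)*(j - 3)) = j^2 - 3*j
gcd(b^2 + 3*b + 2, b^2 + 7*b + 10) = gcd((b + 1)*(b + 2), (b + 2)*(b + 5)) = b + 2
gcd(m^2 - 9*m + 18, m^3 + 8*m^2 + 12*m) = 1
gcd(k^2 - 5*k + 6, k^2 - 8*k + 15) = k - 3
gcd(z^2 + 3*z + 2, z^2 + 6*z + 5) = z + 1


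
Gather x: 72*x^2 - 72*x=72*x^2 - 72*x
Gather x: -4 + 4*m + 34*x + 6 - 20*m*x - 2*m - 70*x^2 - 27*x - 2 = 2*m - 70*x^2 + x*(7 - 20*m)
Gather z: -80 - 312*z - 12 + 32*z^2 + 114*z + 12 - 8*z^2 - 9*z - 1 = 24*z^2 - 207*z - 81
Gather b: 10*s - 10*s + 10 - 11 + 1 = 0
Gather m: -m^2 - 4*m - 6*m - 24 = -m^2 - 10*m - 24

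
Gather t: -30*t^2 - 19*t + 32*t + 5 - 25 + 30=-30*t^2 + 13*t + 10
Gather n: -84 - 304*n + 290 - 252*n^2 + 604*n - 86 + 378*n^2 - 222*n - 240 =126*n^2 + 78*n - 120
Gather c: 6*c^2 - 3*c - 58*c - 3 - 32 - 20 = 6*c^2 - 61*c - 55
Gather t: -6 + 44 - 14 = 24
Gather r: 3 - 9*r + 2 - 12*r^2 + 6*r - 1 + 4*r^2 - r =-8*r^2 - 4*r + 4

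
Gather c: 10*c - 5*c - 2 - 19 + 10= 5*c - 11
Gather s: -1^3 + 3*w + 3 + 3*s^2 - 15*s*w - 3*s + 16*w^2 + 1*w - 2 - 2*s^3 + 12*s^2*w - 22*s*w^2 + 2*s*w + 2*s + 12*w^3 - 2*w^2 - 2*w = -2*s^3 + s^2*(12*w + 3) + s*(-22*w^2 - 13*w - 1) + 12*w^3 + 14*w^2 + 2*w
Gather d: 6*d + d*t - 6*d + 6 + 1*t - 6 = d*t + t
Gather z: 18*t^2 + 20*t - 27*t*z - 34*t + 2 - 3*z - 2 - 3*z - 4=18*t^2 - 14*t + z*(-27*t - 6) - 4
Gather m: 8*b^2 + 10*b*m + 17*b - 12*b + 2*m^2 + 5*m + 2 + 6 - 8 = 8*b^2 + 5*b + 2*m^2 + m*(10*b + 5)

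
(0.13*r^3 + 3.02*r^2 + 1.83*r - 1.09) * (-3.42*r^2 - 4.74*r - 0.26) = -0.4446*r^5 - 10.9446*r^4 - 20.6072*r^3 - 5.7316*r^2 + 4.6908*r + 0.2834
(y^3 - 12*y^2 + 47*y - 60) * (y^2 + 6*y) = y^5 - 6*y^4 - 25*y^3 + 222*y^2 - 360*y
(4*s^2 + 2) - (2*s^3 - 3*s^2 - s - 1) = -2*s^3 + 7*s^2 + s + 3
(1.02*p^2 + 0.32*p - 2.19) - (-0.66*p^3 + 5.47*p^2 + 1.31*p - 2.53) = 0.66*p^3 - 4.45*p^2 - 0.99*p + 0.34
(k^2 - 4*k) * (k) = k^3 - 4*k^2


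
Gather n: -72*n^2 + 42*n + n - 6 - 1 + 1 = -72*n^2 + 43*n - 6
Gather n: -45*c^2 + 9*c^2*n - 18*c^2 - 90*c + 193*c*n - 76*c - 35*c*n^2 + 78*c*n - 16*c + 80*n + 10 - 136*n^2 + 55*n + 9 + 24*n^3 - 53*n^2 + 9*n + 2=-63*c^2 - 182*c + 24*n^3 + n^2*(-35*c - 189) + n*(9*c^2 + 271*c + 144) + 21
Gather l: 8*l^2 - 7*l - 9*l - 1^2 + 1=8*l^2 - 16*l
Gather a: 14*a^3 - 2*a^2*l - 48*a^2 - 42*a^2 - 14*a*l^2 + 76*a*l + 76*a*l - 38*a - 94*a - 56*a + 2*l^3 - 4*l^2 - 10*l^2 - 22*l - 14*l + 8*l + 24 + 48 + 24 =14*a^3 + a^2*(-2*l - 90) + a*(-14*l^2 + 152*l - 188) + 2*l^3 - 14*l^2 - 28*l + 96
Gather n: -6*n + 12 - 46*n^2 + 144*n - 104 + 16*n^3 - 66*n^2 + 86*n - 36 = 16*n^3 - 112*n^2 + 224*n - 128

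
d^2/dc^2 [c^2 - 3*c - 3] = 2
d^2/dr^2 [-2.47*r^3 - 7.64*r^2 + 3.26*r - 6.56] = -14.82*r - 15.28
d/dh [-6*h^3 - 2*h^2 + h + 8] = -18*h^2 - 4*h + 1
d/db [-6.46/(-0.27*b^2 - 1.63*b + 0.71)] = (-3.4884*b - 10.5298)/(0.27*b^2 + 1.63*b - 0.71)^2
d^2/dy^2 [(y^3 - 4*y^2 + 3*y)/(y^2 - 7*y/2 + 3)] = 4*(-7*y^3 + 18*y^2 - 18)/(8*y^6 - 84*y^5 + 366*y^4 - 847*y^3 + 1098*y^2 - 756*y + 216)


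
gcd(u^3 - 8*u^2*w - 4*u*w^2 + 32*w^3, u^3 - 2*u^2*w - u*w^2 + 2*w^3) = u - 2*w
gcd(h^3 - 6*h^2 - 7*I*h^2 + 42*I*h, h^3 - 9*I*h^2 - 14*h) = h^2 - 7*I*h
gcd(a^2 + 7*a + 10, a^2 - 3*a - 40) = a + 5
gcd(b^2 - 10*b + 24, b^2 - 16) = b - 4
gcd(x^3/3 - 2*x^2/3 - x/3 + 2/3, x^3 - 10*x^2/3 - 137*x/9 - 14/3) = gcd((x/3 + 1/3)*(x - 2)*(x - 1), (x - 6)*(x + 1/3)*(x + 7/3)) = 1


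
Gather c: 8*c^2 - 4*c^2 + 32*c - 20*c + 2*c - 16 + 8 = 4*c^2 + 14*c - 8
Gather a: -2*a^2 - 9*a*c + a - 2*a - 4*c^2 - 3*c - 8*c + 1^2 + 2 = -2*a^2 + a*(-9*c - 1) - 4*c^2 - 11*c + 3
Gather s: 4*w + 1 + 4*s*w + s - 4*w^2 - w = s*(4*w + 1) - 4*w^2 + 3*w + 1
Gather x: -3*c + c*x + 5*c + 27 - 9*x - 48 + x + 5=2*c + x*(c - 8) - 16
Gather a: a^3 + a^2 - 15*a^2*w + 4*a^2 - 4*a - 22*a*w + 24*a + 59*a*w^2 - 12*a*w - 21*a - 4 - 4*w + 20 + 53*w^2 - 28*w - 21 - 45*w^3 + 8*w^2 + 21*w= a^3 + a^2*(5 - 15*w) + a*(59*w^2 - 34*w - 1) - 45*w^3 + 61*w^2 - 11*w - 5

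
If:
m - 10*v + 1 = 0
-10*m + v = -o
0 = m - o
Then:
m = 1/89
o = 1/89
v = 9/89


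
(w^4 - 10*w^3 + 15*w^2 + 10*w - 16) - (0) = w^4 - 10*w^3 + 15*w^2 + 10*w - 16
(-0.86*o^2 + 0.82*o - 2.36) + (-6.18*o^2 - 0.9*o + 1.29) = -7.04*o^2 - 0.0800000000000001*o - 1.07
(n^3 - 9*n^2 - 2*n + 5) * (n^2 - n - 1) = n^5 - 10*n^4 + 6*n^3 + 16*n^2 - 3*n - 5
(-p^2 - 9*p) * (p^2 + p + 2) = -p^4 - 10*p^3 - 11*p^2 - 18*p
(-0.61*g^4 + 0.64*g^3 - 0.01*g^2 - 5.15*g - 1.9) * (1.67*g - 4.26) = -1.0187*g^5 + 3.6674*g^4 - 2.7431*g^3 - 8.5579*g^2 + 18.766*g + 8.094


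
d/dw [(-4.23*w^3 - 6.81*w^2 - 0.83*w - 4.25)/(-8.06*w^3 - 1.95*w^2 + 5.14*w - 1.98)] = (1.4210854715202e-14*w^5 - 46.6401*w^4 - 56.864*w^3 - 114.2607*w^2 + 10.3926*w + 23.4884)/(64.9636*w^6 + 31.434*w^5 - 79.0543*w^4 + 11.8716*w^3 + 34.1416*w^2 - 20.3544*w + 3.9204)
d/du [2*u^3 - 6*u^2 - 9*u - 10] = 6*u^2 - 12*u - 9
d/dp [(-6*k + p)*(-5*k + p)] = -11*k + 2*p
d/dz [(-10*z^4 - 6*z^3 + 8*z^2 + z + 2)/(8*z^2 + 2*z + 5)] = (-160*z^5 - 108*z^4 - 224*z^3 - 82*z^2 + 48*z + 1)/(64*z^4 + 32*z^3 + 84*z^2 + 20*z + 25)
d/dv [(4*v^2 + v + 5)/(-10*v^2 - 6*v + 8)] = (-7*v^2 + 82*v + 19)/(2*(25*v^4 + 30*v^3 - 31*v^2 - 24*v + 16))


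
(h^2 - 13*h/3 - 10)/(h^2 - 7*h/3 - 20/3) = (h - 6)/(h - 4)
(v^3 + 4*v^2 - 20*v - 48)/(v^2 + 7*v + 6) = (v^2 - 2*v - 8)/(v + 1)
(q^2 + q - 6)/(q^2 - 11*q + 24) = (q^2 + q - 6)/(q^2 - 11*q + 24)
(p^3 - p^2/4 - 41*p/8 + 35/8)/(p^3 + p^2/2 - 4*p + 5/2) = (p - 7/4)/(p - 1)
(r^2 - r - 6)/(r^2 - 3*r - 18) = (-r^2 + r + 6)/(-r^2 + 3*r + 18)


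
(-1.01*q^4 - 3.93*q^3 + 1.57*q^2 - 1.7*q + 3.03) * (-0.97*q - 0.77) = 0.9797*q^5 + 4.5898*q^4 + 1.5032*q^3 + 0.4401*q^2 - 1.6301*q - 2.3331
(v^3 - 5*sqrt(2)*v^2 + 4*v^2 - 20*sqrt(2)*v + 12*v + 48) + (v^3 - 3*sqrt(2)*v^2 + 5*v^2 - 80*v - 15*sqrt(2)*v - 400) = 2*v^3 - 8*sqrt(2)*v^2 + 9*v^2 - 68*v - 35*sqrt(2)*v - 352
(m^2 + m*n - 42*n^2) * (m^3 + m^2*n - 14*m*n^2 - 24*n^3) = m^5 + 2*m^4*n - 55*m^3*n^2 - 80*m^2*n^3 + 564*m*n^4 + 1008*n^5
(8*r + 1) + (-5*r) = 3*r + 1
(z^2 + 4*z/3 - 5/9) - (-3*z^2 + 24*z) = 4*z^2 - 68*z/3 - 5/9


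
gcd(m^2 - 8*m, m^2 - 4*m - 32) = m - 8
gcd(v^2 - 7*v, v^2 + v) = v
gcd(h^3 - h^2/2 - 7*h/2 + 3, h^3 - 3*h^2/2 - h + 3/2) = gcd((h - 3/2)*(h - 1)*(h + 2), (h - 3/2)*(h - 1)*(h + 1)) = h^2 - 5*h/2 + 3/2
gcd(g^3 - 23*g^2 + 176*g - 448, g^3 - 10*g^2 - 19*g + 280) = g^2 - 15*g + 56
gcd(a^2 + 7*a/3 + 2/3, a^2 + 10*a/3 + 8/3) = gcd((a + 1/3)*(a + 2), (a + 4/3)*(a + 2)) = a + 2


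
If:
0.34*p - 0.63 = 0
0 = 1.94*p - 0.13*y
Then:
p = 1.85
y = 27.65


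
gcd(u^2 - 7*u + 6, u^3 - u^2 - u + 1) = u - 1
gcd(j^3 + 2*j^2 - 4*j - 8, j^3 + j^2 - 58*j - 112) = j + 2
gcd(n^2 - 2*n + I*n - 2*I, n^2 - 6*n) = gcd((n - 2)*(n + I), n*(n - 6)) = 1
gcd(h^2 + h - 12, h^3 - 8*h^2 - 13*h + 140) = h + 4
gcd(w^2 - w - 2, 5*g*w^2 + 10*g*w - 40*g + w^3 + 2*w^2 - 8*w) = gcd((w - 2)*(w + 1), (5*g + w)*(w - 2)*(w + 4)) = w - 2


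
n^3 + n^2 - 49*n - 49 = (n - 7)*(n + 1)*(n + 7)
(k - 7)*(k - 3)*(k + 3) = k^3 - 7*k^2 - 9*k + 63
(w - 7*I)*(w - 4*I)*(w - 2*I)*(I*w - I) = I*w^4 + 13*w^3 - I*w^3 - 13*w^2 - 50*I*w^2 - 56*w + 50*I*w + 56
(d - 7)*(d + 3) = d^2 - 4*d - 21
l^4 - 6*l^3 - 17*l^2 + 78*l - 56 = (l - 7)*(l - 2)*(l - 1)*(l + 4)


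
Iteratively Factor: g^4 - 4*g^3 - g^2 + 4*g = (g - 4)*(g^3 - g) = (g - 4)*(g - 1)*(g^2 + g) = (g - 4)*(g - 1)*(g + 1)*(g)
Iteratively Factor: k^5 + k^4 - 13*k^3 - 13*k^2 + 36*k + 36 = (k + 3)*(k^4 - 2*k^3 - 7*k^2 + 8*k + 12) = (k - 2)*(k + 3)*(k^3 - 7*k - 6) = (k - 2)*(k + 2)*(k + 3)*(k^2 - 2*k - 3) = (k - 3)*(k - 2)*(k + 2)*(k + 3)*(k + 1)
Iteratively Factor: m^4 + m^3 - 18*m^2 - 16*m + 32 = (m + 2)*(m^3 - m^2 - 16*m + 16) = (m + 2)*(m + 4)*(m^2 - 5*m + 4) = (m - 4)*(m + 2)*(m + 4)*(m - 1)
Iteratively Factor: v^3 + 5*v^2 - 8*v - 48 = (v + 4)*(v^2 + v - 12) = (v - 3)*(v + 4)*(v + 4)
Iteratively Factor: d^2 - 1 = (d - 1)*(d + 1)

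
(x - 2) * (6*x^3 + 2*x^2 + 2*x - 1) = 6*x^4 - 10*x^3 - 2*x^2 - 5*x + 2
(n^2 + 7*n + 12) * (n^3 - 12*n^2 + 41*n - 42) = n^5 - 5*n^4 - 31*n^3 + 101*n^2 + 198*n - 504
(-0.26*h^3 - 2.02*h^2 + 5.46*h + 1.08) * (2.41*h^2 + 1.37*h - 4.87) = -0.6266*h^5 - 5.2244*h^4 + 11.6574*h^3 + 19.9204*h^2 - 25.1106*h - 5.2596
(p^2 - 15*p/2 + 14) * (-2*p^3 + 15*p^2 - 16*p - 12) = -2*p^5 + 30*p^4 - 313*p^3/2 + 318*p^2 - 134*p - 168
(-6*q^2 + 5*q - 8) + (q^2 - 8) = -5*q^2 + 5*q - 16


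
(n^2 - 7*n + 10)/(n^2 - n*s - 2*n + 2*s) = (5 - n)/(-n + s)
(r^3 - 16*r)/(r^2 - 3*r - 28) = r*(r - 4)/(r - 7)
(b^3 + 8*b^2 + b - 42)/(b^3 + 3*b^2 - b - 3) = (b^2 + 5*b - 14)/(b^2 - 1)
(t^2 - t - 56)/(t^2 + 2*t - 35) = (t - 8)/(t - 5)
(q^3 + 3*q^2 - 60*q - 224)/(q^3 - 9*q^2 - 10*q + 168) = (q^2 - q - 56)/(q^2 - 13*q + 42)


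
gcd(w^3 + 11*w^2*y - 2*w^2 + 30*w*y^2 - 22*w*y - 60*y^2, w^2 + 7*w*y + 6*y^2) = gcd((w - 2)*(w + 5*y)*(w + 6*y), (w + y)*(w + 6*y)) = w + 6*y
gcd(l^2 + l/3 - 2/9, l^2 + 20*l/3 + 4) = l + 2/3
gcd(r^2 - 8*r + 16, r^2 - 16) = r - 4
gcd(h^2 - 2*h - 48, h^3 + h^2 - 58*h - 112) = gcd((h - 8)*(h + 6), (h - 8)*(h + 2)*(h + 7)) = h - 8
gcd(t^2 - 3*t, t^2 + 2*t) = t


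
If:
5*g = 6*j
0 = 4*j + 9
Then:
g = -27/10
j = -9/4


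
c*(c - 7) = c^2 - 7*c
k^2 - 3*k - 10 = (k - 5)*(k + 2)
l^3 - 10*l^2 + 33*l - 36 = (l - 4)*(l - 3)^2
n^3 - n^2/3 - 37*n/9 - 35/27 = (n - 7/3)*(n + 1/3)*(n + 5/3)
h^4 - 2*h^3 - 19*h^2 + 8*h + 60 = (h - 5)*(h - 2)*(h + 2)*(h + 3)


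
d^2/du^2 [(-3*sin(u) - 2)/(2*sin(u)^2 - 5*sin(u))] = 2*(6*sin(u)^2 + 31*sin(u) - 42 + 1/sin(u) + 60/sin(u)^2 - 50/sin(u)^3)/(2*sin(u) - 5)^3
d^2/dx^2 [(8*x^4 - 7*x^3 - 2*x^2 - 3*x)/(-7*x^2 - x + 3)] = 2*(-392*x^6 - 168*x^5 + 480*x^4 + 479*x^3 - 369*x^2 + 378*x + 27)/(343*x^6 + 147*x^5 - 420*x^4 - 125*x^3 + 180*x^2 + 27*x - 27)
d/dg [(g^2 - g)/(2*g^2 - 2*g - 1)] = (1 - 2*g)/(4*g^4 - 8*g^3 + 4*g + 1)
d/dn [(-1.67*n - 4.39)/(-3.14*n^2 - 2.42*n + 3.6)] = (5.2438*n^2 + 4.0414*n - (1.67*n + 4.39)*(6.28*n + 2.42) - 6.012)/(3.14*n^2 + 2.42*n - 3.6)^2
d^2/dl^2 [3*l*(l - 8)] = 6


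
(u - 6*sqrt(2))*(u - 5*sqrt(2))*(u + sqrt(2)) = u^3 - 10*sqrt(2)*u^2 + 38*u + 60*sqrt(2)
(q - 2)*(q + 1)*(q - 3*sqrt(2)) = q^3 - 3*sqrt(2)*q^2 - q^2 - 2*q + 3*sqrt(2)*q + 6*sqrt(2)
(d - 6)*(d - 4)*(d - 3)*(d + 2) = d^4 - 11*d^3 + 28*d^2 + 36*d - 144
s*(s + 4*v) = s^2 + 4*s*v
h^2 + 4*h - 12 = (h - 2)*(h + 6)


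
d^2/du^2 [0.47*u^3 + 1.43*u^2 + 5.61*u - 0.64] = 2.82*u + 2.86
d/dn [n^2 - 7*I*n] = 2*n - 7*I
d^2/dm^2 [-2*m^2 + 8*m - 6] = -4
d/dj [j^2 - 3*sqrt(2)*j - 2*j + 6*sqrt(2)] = 2*j - 3*sqrt(2) - 2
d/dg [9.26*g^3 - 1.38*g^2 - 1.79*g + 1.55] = 27.78*g^2 - 2.76*g - 1.79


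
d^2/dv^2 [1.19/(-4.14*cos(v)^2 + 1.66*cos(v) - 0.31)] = (81.584496*(1 - cos(v)^2)^2 - 24.534468*cos(v)^3 + 37.962428*cos(v)^2 + 49.68131*cos(v) - 85.088332)/(4.14*cos(v)^2 - 1.66*cos(v) + 0.31)^3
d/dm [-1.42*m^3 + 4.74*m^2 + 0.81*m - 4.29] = -4.26*m^2 + 9.48*m + 0.81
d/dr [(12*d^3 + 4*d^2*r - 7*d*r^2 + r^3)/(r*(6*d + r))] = (-72*d^4 - 24*d^3*r - 46*d^2*r^2 + 12*d*r^3 + r^4)/(r^2*(36*d^2 + 12*d*r + r^2))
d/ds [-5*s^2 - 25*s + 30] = -10*s - 25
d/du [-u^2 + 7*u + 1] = 7 - 2*u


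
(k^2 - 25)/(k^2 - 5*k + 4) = (k^2 - 25)/(k^2 - 5*k + 4)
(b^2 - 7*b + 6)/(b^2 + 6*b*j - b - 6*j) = (b - 6)/(b + 6*j)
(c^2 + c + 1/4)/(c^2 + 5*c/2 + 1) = (c + 1/2)/(c + 2)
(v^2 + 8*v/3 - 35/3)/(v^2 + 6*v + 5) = (v - 7/3)/(v + 1)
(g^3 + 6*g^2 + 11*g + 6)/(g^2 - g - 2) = (g^2 + 5*g + 6)/(g - 2)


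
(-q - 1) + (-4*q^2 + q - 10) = -4*q^2 - 11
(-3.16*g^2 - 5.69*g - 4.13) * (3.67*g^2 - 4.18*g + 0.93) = -11.5972*g^4 - 7.6735*g^3 + 5.6883*g^2 + 11.9717*g - 3.8409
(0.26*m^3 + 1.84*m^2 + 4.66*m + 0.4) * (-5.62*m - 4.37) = -1.4612*m^4 - 11.477*m^3 - 34.23*m^2 - 22.6122*m - 1.748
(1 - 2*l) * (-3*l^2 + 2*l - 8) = 6*l^3 - 7*l^2 + 18*l - 8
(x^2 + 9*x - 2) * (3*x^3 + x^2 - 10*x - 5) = 3*x^5 + 28*x^4 - 7*x^3 - 97*x^2 - 25*x + 10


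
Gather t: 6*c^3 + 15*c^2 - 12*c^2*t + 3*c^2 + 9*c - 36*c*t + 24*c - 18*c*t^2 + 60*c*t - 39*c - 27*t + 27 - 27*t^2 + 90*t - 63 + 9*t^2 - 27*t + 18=6*c^3 + 18*c^2 - 6*c + t^2*(-18*c - 18) + t*(-12*c^2 + 24*c + 36) - 18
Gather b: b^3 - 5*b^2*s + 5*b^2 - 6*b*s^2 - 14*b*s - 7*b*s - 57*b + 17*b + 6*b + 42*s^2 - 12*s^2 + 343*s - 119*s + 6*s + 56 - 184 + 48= b^3 + b^2*(5 - 5*s) + b*(-6*s^2 - 21*s - 34) + 30*s^2 + 230*s - 80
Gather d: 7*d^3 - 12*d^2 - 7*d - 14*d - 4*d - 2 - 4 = 7*d^3 - 12*d^2 - 25*d - 6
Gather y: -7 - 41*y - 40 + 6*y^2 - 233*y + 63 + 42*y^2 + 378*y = 48*y^2 + 104*y + 16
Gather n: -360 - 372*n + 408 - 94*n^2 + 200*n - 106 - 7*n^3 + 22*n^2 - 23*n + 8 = -7*n^3 - 72*n^2 - 195*n - 50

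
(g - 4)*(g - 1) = g^2 - 5*g + 4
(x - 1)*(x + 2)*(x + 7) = x^3 + 8*x^2 + 5*x - 14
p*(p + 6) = p^2 + 6*p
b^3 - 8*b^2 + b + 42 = (b - 7)*(b - 3)*(b + 2)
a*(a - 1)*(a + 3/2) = a^3 + a^2/2 - 3*a/2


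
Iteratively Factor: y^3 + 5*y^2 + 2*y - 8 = (y + 2)*(y^2 + 3*y - 4) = (y - 1)*(y + 2)*(y + 4)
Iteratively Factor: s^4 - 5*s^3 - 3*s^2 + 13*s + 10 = (s + 1)*(s^3 - 6*s^2 + 3*s + 10) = (s - 2)*(s + 1)*(s^2 - 4*s - 5) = (s - 5)*(s - 2)*(s + 1)*(s + 1)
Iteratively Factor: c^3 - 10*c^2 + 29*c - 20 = (c - 5)*(c^2 - 5*c + 4) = (c - 5)*(c - 1)*(c - 4)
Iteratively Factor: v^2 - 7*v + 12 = (v - 4)*(v - 3)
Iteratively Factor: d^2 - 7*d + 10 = (d - 2)*(d - 5)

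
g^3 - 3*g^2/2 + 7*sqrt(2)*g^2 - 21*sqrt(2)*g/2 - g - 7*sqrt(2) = (g - 2)*(g + 1/2)*(g + 7*sqrt(2))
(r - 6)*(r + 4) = r^2 - 2*r - 24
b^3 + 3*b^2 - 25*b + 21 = (b - 3)*(b - 1)*(b + 7)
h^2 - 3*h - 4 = (h - 4)*(h + 1)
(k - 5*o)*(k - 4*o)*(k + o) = k^3 - 8*k^2*o + 11*k*o^2 + 20*o^3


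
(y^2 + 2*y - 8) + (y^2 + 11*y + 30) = 2*y^2 + 13*y + 22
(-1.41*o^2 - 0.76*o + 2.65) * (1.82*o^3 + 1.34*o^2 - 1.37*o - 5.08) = -2.5662*o^5 - 3.2726*o^4 + 5.7363*o^3 + 11.755*o^2 + 0.2303*o - 13.462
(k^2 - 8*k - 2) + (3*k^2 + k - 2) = 4*k^2 - 7*k - 4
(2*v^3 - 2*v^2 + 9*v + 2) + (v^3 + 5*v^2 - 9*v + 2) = 3*v^3 + 3*v^2 + 4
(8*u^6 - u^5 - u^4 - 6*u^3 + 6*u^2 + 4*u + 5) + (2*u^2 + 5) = 8*u^6 - u^5 - u^4 - 6*u^3 + 8*u^2 + 4*u + 10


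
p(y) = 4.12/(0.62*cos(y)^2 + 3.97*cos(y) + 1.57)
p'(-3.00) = -0.52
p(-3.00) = -2.35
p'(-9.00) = -2.05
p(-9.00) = -2.69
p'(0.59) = 0.41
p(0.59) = 0.78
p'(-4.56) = 15.98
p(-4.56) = 4.20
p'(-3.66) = 2.97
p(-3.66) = -2.92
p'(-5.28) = 1.07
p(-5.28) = 1.06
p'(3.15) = -0.03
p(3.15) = -2.31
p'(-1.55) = -6.02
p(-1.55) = 2.49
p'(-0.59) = -0.41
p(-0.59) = 0.78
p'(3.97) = -13.78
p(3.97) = -4.96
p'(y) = 4.12*(1.24*sin(y)*cos(y) + 3.97*sin(y))/(0.62*cos(y)^2 + 3.97*cos(y) + 1.57)^2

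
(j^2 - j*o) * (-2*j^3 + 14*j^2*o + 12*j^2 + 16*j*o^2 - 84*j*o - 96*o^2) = -2*j^5 + 16*j^4*o + 12*j^4 + 2*j^3*o^2 - 96*j^3*o - 16*j^2*o^3 - 12*j^2*o^2 + 96*j*o^3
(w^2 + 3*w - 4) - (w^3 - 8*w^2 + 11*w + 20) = -w^3 + 9*w^2 - 8*w - 24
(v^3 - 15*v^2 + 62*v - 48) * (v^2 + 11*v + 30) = v^5 - 4*v^4 - 73*v^3 + 184*v^2 + 1332*v - 1440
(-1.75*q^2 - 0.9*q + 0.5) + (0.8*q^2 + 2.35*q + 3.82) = -0.95*q^2 + 1.45*q + 4.32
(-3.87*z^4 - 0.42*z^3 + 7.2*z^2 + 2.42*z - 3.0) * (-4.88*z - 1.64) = 18.8856*z^5 + 8.3964*z^4 - 34.4472*z^3 - 23.6176*z^2 + 10.6712*z + 4.92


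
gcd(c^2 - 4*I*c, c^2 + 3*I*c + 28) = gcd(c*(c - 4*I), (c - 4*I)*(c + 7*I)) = c - 4*I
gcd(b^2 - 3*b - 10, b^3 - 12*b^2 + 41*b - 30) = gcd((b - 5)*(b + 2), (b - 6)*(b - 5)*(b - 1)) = b - 5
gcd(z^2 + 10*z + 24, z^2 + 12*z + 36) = z + 6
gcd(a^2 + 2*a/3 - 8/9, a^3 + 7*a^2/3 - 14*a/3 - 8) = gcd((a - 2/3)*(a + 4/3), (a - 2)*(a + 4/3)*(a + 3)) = a + 4/3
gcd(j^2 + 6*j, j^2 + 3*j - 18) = j + 6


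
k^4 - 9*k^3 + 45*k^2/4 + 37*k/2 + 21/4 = (k - 7)*(k - 3)*(k + 1/2)^2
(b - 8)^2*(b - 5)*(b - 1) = b^4 - 22*b^3 + 165*b^2 - 464*b + 320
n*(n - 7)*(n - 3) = n^3 - 10*n^2 + 21*n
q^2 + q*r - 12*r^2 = (q - 3*r)*(q + 4*r)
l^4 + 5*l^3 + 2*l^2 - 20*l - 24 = (l - 2)*(l + 2)^2*(l + 3)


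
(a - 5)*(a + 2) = a^2 - 3*a - 10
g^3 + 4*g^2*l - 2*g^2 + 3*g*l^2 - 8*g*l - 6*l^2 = (g - 2)*(g + l)*(g + 3*l)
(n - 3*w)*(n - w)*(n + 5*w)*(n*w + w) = n^4*w + n^3*w^2 + n^3*w - 17*n^2*w^3 + n^2*w^2 + 15*n*w^4 - 17*n*w^3 + 15*w^4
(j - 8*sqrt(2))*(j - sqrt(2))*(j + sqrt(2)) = j^3 - 8*sqrt(2)*j^2 - 2*j + 16*sqrt(2)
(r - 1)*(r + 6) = r^2 + 5*r - 6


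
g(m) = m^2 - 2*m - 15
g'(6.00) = 10.00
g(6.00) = 9.00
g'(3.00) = 4.00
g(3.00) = -12.00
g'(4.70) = 7.40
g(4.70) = -2.31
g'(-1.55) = -5.10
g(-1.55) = -9.50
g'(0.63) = -0.74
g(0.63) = -15.86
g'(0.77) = -0.46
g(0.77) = -15.95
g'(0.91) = -0.18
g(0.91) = -15.99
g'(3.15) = 4.30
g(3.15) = -11.38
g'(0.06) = -1.88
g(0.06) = -15.12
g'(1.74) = 1.48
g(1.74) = -15.45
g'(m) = 2*m - 2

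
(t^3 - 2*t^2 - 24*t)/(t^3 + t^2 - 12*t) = (t - 6)/(t - 3)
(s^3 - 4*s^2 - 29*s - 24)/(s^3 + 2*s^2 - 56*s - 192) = (s^2 + 4*s + 3)/(s^2 + 10*s + 24)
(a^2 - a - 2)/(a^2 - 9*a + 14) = (a + 1)/(a - 7)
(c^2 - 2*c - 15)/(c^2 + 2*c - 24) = (c^2 - 2*c - 15)/(c^2 + 2*c - 24)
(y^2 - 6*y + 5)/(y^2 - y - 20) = (y - 1)/(y + 4)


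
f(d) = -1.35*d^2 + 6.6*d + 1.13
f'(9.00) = -17.70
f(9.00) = -48.82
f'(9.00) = -17.70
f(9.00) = -48.82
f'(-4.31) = 18.24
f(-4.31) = -52.39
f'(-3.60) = 16.32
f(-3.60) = -40.13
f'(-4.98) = 20.05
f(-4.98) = -65.22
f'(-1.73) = 11.27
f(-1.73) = -14.33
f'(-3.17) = 15.16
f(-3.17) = -33.36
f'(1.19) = 3.39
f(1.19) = 7.07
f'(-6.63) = 24.50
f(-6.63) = -101.97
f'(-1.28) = 10.06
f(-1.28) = -9.53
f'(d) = 6.6 - 2.7*d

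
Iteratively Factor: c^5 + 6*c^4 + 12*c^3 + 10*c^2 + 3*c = (c + 1)*(c^4 + 5*c^3 + 7*c^2 + 3*c) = (c + 1)^2*(c^3 + 4*c^2 + 3*c) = c*(c + 1)^2*(c^2 + 4*c + 3) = c*(c + 1)^3*(c + 3)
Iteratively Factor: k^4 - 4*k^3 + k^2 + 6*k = (k + 1)*(k^3 - 5*k^2 + 6*k) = (k - 3)*(k + 1)*(k^2 - 2*k) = k*(k - 3)*(k + 1)*(k - 2)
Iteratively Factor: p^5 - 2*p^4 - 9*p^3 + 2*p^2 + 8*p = (p - 1)*(p^4 - p^3 - 10*p^2 - 8*p) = (p - 1)*(p + 1)*(p^3 - 2*p^2 - 8*p) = p*(p - 1)*(p + 1)*(p^2 - 2*p - 8) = p*(p - 4)*(p - 1)*(p + 1)*(p + 2)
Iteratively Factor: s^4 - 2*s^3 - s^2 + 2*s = (s)*(s^3 - 2*s^2 - s + 2) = s*(s + 1)*(s^2 - 3*s + 2) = s*(s - 2)*(s + 1)*(s - 1)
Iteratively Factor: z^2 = (z)*(z)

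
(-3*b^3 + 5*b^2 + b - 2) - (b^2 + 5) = -3*b^3 + 4*b^2 + b - 7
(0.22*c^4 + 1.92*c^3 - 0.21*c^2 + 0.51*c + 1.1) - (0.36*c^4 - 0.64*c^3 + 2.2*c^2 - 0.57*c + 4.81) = -0.14*c^4 + 2.56*c^3 - 2.41*c^2 + 1.08*c - 3.71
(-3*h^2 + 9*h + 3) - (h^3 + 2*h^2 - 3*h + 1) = -h^3 - 5*h^2 + 12*h + 2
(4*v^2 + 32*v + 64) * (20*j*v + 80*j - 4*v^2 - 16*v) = 80*j*v^3 + 960*j*v^2 + 3840*j*v + 5120*j - 16*v^4 - 192*v^3 - 768*v^2 - 1024*v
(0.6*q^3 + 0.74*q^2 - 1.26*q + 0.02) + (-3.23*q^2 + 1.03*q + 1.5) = 0.6*q^3 - 2.49*q^2 - 0.23*q + 1.52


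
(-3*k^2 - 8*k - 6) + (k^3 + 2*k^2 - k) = k^3 - k^2 - 9*k - 6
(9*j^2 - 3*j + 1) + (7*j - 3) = 9*j^2 + 4*j - 2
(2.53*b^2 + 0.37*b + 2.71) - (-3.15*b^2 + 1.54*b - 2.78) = 5.68*b^2 - 1.17*b + 5.49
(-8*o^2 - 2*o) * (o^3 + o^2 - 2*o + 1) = -8*o^5 - 10*o^4 + 14*o^3 - 4*o^2 - 2*o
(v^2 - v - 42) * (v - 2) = v^3 - 3*v^2 - 40*v + 84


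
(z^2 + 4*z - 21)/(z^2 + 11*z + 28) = (z - 3)/(z + 4)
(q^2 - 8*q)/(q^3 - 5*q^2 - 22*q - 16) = q/(q^2 + 3*q + 2)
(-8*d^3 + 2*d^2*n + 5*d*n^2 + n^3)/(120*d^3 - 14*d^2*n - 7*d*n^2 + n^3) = (-2*d^2 + d*n + n^2)/(30*d^2 - 11*d*n + n^2)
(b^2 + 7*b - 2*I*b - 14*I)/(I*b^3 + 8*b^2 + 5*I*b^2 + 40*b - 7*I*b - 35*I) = -(I*b^2 + b*(2 + 7*I) + 14)/(b^3 + b^2*(5 - 8*I) - b*(7 + 40*I) - 35)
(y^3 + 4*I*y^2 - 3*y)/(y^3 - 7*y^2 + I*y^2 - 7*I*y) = (y + 3*I)/(y - 7)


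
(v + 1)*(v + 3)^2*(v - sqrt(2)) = v^4 - sqrt(2)*v^3 + 7*v^3 - 7*sqrt(2)*v^2 + 15*v^2 - 15*sqrt(2)*v + 9*v - 9*sqrt(2)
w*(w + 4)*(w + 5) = w^3 + 9*w^2 + 20*w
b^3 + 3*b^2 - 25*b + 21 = (b - 3)*(b - 1)*(b + 7)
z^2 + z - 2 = (z - 1)*(z + 2)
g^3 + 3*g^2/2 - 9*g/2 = g*(g - 3/2)*(g + 3)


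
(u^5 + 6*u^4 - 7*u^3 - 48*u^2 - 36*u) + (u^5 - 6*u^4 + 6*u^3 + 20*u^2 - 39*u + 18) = 2*u^5 - u^3 - 28*u^2 - 75*u + 18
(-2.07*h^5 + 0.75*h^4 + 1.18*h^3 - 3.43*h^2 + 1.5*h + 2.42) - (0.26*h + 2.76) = -2.07*h^5 + 0.75*h^4 + 1.18*h^3 - 3.43*h^2 + 1.24*h - 0.34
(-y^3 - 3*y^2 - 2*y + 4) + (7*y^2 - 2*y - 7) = -y^3 + 4*y^2 - 4*y - 3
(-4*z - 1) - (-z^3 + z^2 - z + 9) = z^3 - z^2 - 3*z - 10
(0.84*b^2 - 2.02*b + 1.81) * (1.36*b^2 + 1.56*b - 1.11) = 1.1424*b^4 - 1.4368*b^3 - 1.622*b^2 + 5.0658*b - 2.0091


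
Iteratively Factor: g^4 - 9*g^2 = (g + 3)*(g^3 - 3*g^2) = g*(g + 3)*(g^2 - 3*g) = g^2*(g + 3)*(g - 3)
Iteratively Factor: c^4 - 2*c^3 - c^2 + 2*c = (c - 1)*(c^3 - c^2 - 2*c) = (c - 1)*(c + 1)*(c^2 - 2*c) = c*(c - 1)*(c + 1)*(c - 2)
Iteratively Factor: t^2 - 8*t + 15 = (t - 5)*(t - 3)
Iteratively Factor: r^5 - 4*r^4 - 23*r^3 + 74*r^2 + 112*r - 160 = (r - 4)*(r^4 - 23*r^2 - 18*r + 40) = (r - 4)*(r + 4)*(r^3 - 4*r^2 - 7*r + 10) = (r - 5)*(r - 4)*(r + 4)*(r^2 + r - 2) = (r - 5)*(r - 4)*(r + 2)*(r + 4)*(r - 1)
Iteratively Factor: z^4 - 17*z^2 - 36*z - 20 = (z + 1)*(z^3 - z^2 - 16*z - 20) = (z + 1)*(z + 2)*(z^2 - 3*z - 10) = (z + 1)*(z + 2)^2*(z - 5)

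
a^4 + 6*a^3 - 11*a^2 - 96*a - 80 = (a - 4)*(a + 1)*(a + 4)*(a + 5)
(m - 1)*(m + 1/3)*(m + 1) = m^3 + m^2/3 - m - 1/3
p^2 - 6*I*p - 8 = (p - 4*I)*(p - 2*I)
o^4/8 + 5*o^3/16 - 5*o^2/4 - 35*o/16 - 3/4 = (o/4 + 1)*(o/2 + 1/4)*(o - 3)*(o + 1)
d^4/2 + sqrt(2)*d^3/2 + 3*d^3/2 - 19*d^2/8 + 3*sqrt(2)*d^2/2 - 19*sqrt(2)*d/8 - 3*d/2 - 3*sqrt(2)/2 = (d/2 + sqrt(2)/2)*(d - 3/2)*(d + 1/2)*(d + 4)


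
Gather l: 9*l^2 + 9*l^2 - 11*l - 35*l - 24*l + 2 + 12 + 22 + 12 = 18*l^2 - 70*l + 48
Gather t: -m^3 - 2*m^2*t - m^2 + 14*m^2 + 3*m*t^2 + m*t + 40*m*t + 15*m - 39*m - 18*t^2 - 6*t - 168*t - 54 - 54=-m^3 + 13*m^2 - 24*m + t^2*(3*m - 18) + t*(-2*m^2 + 41*m - 174) - 108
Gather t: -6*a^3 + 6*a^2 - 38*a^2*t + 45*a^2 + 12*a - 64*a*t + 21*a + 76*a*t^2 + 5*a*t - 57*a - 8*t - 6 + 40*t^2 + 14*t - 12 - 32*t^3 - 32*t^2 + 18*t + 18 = -6*a^3 + 51*a^2 - 24*a - 32*t^3 + t^2*(76*a + 8) + t*(-38*a^2 - 59*a + 24)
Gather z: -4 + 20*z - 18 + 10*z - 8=30*z - 30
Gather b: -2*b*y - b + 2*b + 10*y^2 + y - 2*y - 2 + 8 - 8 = b*(1 - 2*y) + 10*y^2 - y - 2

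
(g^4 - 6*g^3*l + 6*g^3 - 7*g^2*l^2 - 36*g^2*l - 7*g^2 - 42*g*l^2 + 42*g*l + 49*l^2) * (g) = g^5 - 6*g^4*l + 6*g^4 - 7*g^3*l^2 - 36*g^3*l - 7*g^3 - 42*g^2*l^2 + 42*g^2*l + 49*g*l^2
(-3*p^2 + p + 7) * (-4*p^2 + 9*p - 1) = 12*p^4 - 31*p^3 - 16*p^2 + 62*p - 7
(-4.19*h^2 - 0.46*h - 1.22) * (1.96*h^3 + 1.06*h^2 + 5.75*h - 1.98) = -8.2124*h^5 - 5.343*h^4 - 26.9713*h^3 + 4.358*h^2 - 6.1042*h + 2.4156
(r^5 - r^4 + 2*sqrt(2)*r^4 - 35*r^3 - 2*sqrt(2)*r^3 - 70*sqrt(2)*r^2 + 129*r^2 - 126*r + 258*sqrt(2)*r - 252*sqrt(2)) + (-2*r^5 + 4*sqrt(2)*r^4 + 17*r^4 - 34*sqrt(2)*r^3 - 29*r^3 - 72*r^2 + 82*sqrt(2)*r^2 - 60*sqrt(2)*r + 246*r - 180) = -r^5 + 6*sqrt(2)*r^4 + 16*r^4 - 64*r^3 - 36*sqrt(2)*r^3 + 12*sqrt(2)*r^2 + 57*r^2 + 120*r + 198*sqrt(2)*r - 252*sqrt(2) - 180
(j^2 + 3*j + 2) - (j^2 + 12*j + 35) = -9*j - 33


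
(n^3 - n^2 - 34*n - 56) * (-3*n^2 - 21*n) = -3*n^5 - 18*n^4 + 123*n^3 + 882*n^2 + 1176*n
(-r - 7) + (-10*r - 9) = -11*r - 16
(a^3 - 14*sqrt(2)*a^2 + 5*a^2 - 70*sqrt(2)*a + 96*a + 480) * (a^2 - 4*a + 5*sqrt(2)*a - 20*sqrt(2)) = a^5 - 9*sqrt(2)*a^4 + a^4 - 64*a^3 - 9*sqrt(2)*a^3 - 44*a^2 + 660*sqrt(2)*a^2 + 480*sqrt(2)*a + 880*a - 9600*sqrt(2)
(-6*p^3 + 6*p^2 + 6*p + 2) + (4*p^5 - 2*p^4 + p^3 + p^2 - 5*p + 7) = 4*p^5 - 2*p^4 - 5*p^3 + 7*p^2 + p + 9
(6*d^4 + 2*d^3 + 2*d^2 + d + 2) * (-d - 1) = -6*d^5 - 8*d^4 - 4*d^3 - 3*d^2 - 3*d - 2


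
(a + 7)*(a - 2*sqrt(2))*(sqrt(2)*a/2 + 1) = sqrt(2)*a^3/2 - a^2 + 7*sqrt(2)*a^2/2 - 7*a - 2*sqrt(2)*a - 14*sqrt(2)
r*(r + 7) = r^2 + 7*r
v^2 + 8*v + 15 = (v + 3)*(v + 5)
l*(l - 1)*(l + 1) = l^3 - l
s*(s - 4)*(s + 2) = s^3 - 2*s^2 - 8*s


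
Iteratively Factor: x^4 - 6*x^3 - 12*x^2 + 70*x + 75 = (x - 5)*(x^3 - x^2 - 17*x - 15) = (x - 5)*(x + 1)*(x^2 - 2*x - 15) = (x - 5)^2*(x + 1)*(x + 3)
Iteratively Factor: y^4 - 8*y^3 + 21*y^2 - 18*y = (y - 2)*(y^3 - 6*y^2 + 9*y) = (y - 3)*(y - 2)*(y^2 - 3*y) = y*(y - 3)*(y - 2)*(y - 3)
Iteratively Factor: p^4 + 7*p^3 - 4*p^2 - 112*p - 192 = (p + 4)*(p^3 + 3*p^2 - 16*p - 48) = (p + 3)*(p + 4)*(p^2 - 16) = (p - 4)*(p + 3)*(p + 4)*(p + 4)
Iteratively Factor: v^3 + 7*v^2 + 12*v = (v + 4)*(v^2 + 3*v) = (v + 3)*(v + 4)*(v)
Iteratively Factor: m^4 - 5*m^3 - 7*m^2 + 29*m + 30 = (m - 3)*(m^3 - 2*m^2 - 13*m - 10) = (m - 5)*(m - 3)*(m^2 + 3*m + 2) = (m - 5)*(m - 3)*(m + 1)*(m + 2)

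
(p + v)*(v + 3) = p*v + 3*p + v^2 + 3*v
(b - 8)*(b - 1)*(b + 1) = b^3 - 8*b^2 - b + 8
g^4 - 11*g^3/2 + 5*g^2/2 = g^2*(g - 5)*(g - 1/2)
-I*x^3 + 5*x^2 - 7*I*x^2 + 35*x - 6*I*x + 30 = (x + 6)*(x + 5*I)*(-I*x - I)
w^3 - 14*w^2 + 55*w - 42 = (w - 7)*(w - 6)*(w - 1)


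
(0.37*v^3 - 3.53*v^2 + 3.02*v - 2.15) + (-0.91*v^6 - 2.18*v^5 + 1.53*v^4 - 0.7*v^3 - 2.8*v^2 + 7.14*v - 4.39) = -0.91*v^6 - 2.18*v^5 + 1.53*v^4 - 0.33*v^3 - 6.33*v^2 + 10.16*v - 6.54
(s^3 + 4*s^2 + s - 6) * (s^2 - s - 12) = s^5 + 3*s^4 - 15*s^3 - 55*s^2 - 6*s + 72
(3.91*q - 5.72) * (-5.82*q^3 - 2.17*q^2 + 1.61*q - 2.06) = -22.7562*q^4 + 24.8057*q^3 + 18.7075*q^2 - 17.2638*q + 11.7832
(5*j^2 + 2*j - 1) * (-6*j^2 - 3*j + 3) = -30*j^4 - 27*j^3 + 15*j^2 + 9*j - 3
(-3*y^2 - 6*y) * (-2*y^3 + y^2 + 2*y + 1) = 6*y^5 + 9*y^4 - 12*y^3 - 15*y^2 - 6*y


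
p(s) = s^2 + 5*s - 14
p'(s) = 2*s + 5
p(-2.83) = -20.14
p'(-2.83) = -0.66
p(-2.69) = -20.21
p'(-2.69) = -0.38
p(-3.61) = -19.02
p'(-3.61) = -2.22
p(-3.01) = -19.99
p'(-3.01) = -1.02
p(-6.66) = -2.94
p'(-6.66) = -8.32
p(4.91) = 34.66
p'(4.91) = 14.82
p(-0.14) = -14.68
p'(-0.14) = 4.72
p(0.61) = -10.58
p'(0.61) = 6.22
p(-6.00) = -8.00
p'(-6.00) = -7.00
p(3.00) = 10.00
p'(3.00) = 11.00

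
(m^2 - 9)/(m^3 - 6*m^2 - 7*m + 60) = (m - 3)/(m^2 - 9*m + 20)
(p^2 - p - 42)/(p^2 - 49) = (p + 6)/(p + 7)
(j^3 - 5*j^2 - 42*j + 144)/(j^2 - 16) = (j^3 - 5*j^2 - 42*j + 144)/(j^2 - 16)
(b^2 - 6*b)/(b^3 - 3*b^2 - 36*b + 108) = b/(b^2 + 3*b - 18)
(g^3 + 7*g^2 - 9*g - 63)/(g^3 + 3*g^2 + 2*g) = (g^3 + 7*g^2 - 9*g - 63)/(g*(g^2 + 3*g + 2))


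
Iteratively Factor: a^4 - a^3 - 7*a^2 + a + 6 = (a - 3)*(a^3 + 2*a^2 - a - 2) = (a - 3)*(a - 1)*(a^2 + 3*a + 2) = (a - 3)*(a - 1)*(a + 1)*(a + 2)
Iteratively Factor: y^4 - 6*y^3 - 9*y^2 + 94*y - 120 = (y - 5)*(y^3 - y^2 - 14*y + 24) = (y - 5)*(y - 3)*(y^2 + 2*y - 8) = (y - 5)*(y - 3)*(y - 2)*(y + 4)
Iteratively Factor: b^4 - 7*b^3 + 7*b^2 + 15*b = (b)*(b^3 - 7*b^2 + 7*b + 15) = b*(b + 1)*(b^2 - 8*b + 15) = b*(b - 5)*(b + 1)*(b - 3)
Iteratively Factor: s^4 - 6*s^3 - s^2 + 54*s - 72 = (s + 3)*(s^3 - 9*s^2 + 26*s - 24) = (s - 3)*(s + 3)*(s^2 - 6*s + 8) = (s - 4)*(s - 3)*(s + 3)*(s - 2)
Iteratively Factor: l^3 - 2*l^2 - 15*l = (l - 5)*(l^2 + 3*l) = l*(l - 5)*(l + 3)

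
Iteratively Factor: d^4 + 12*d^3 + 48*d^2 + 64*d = (d)*(d^3 + 12*d^2 + 48*d + 64) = d*(d + 4)*(d^2 + 8*d + 16) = d*(d + 4)^2*(d + 4)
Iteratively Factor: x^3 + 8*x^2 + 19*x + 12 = (x + 3)*(x^2 + 5*x + 4) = (x + 1)*(x + 3)*(x + 4)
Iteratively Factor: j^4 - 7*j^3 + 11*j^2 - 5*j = (j - 1)*(j^3 - 6*j^2 + 5*j) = j*(j - 1)*(j^2 - 6*j + 5) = j*(j - 1)^2*(j - 5)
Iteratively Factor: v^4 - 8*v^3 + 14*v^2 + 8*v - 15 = (v - 5)*(v^3 - 3*v^2 - v + 3) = (v - 5)*(v + 1)*(v^2 - 4*v + 3) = (v - 5)*(v - 3)*(v + 1)*(v - 1)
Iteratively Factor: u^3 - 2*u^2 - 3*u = (u - 3)*(u^2 + u) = u*(u - 3)*(u + 1)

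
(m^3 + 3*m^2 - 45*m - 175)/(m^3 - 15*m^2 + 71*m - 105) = (m^2 + 10*m + 25)/(m^2 - 8*m + 15)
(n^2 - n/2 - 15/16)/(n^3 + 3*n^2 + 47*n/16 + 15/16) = (4*n - 5)/(4*n^2 + 9*n + 5)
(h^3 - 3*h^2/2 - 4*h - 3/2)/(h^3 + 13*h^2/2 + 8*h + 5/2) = (h - 3)/(h + 5)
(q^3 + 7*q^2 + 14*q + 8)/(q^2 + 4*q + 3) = (q^2 + 6*q + 8)/(q + 3)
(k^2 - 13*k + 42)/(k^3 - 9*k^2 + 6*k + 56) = (k - 6)/(k^2 - 2*k - 8)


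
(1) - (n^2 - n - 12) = -n^2 + n + 13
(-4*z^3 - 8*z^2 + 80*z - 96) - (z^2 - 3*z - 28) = -4*z^3 - 9*z^2 + 83*z - 68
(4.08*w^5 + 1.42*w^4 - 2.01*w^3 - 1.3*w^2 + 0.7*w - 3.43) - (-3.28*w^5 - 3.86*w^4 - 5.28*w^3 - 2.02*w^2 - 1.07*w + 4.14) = 7.36*w^5 + 5.28*w^4 + 3.27*w^3 + 0.72*w^2 + 1.77*w - 7.57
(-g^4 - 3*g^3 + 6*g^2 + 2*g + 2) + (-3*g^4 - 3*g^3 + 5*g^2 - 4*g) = -4*g^4 - 6*g^3 + 11*g^2 - 2*g + 2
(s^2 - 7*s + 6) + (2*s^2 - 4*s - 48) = 3*s^2 - 11*s - 42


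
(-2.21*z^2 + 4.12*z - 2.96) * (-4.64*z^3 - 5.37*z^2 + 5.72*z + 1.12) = 10.2544*z^5 - 7.2491*z^4 - 21.0312*z^3 + 36.9864*z^2 - 12.3168*z - 3.3152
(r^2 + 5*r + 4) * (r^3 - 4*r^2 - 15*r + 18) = r^5 + r^4 - 31*r^3 - 73*r^2 + 30*r + 72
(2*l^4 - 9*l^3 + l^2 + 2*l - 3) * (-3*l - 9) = -6*l^5 + 9*l^4 + 78*l^3 - 15*l^2 - 9*l + 27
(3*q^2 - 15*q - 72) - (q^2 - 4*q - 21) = 2*q^2 - 11*q - 51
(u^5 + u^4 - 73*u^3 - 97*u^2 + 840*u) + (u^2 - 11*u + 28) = u^5 + u^4 - 73*u^3 - 96*u^2 + 829*u + 28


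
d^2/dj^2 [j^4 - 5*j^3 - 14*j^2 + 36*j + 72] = 12*j^2 - 30*j - 28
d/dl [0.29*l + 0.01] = 0.290000000000000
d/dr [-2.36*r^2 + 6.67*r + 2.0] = 6.67 - 4.72*r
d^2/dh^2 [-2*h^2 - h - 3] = -4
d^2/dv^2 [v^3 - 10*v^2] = 6*v - 20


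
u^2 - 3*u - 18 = (u - 6)*(u + 3)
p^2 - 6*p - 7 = (p - 7)*(p + 1)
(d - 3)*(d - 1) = d^2 - 4*d + 3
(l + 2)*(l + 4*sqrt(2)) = l^2 + 2*l + 4*sqrt(2)*l + 8*sqrt(2)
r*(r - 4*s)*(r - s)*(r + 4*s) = r^4 - r^3*s - 16*r^2*s^2 + 16*r*s^3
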